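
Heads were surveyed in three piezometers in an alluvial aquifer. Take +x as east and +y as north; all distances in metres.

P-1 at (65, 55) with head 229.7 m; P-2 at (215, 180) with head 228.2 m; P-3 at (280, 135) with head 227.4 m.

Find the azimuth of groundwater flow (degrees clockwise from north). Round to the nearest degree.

Differences from P-1: to P-2 (Δx, Δy, Δh) = (150, 125, -1.5); to P-3 = (215, 80, -2.3).
Determinant of the coordinate differences = 150·80 − 215·125 = -14875.
∂h/∂x = [(-1.5)·80 − (-2.3)·125] / -14875 = -0.01126
∂h/∂y = [150·(-2.3) − 215·(-1.5)] / -14875 = +0.001513
Flow direction (−∇h) has components (+0.01126 E, -0.001513 N).
Azimuth = atan2(E, N) = atan2(+0.01126, -0.001513) = 97.7° ≈ 098°.

098°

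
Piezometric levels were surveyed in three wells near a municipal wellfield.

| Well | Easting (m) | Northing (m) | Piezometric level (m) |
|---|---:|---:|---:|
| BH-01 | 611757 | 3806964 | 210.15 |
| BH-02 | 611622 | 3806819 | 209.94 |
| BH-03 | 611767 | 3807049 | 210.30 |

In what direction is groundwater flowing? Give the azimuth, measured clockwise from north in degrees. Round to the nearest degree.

With h = a·x + b·y + c and BH-01 as origin, the differences give:
  (-135)·a + (-145)·b = -0.21
  10·a + 85·b = +0.15
Eliminate b (×85 and ×(-145), subtract): -10025·a = 3.900 → a = ∂h/∂x = -0.0003890
Back-substitute: b = ∂h/∂y = +0.001810.
Flow direction (−∇h) has components (+0.0003890 E, -0.001810 N).
Azimuth = atan2(E, N) = atan2(+0.0003890, -0.001810) = 167.9° ≈ 168°.

168°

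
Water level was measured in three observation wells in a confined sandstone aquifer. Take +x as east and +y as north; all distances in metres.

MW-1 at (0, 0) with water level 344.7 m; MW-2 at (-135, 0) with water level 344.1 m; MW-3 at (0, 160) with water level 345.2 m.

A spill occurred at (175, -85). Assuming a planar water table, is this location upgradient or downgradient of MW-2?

upgradient

∂h/∂x = (344.1 − 344.7) / (-135 − 0) = +0.004444
∂h/∂y = (345.2 − 344.7) / (160 − 0) = +0.003125
Head at (175, -85) = 344.7 + (+0.004444)·(175) + (+0.003125)·(-85) = 345.21 m.
That is higher than the 344.1 m at MW-2, so the point is upgradient.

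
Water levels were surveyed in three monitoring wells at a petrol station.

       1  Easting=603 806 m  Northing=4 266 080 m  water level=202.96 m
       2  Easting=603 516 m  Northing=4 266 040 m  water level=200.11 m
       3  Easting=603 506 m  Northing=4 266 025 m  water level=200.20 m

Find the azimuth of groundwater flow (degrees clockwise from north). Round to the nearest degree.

Taking 1 as reference: 2−1 = (-290, -40, -2.85); 3−1 = (-300, -55, -2.76).
Determinant of the coordinate differences = (-290)·(-55) − (-300)·(-40) = 3950.
∂h/∂x = [(-2.85)·(-55) − (-2.76)·(-40)] / 3950 = +0.01173
∂h/∂y = [(-290)·(-2.76) − (-300)·(-2.85)] / 3950 = -0.01382
Flow direction (−∇h) has components (-0.01173 E, +0.01382 N).
Azimuth = atan2(E, N) = atan2(-0.01173, +0.01382) = 319.7° ≈ 320°.

320°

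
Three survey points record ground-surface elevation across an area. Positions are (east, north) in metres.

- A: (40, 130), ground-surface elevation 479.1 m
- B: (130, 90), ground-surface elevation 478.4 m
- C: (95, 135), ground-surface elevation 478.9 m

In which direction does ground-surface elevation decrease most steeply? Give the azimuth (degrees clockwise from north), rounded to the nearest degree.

With z = a·x + b·y + c and A as origin, the differences give:
  90·a + (-40)·b = -0.7
  55·a + 5·b = -0.2
Eliminate b (×5 and ×(-40), subtract): 2650·a = -11.50 → a = ∂z/∂x = -0.004340
Back-substitute: b = ∂z/∂y = +0.007736.
Steepest decrease is along −∇f: components (+0.004340 E, -0.007736 N).
Azimuth = atan2(+0.004340, -0.007736) = 150.7° ≈ 151°.

151°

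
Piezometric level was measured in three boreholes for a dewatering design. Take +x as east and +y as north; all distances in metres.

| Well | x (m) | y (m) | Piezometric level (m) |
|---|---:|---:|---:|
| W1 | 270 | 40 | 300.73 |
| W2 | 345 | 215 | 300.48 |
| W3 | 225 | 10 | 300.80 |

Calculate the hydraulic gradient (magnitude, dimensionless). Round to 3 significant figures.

0.00136

Differences from W1: to W2 (Δx, Δy, Δh) = (75, 175, -0.25); to W3 = (-45, -30, +0.07).
Solve a·Δx + b·Δy = Δh: det = 75·(-30) − (-45)·175 = 5625.
∂h/∂x = [(-0.25)·(-30) − (+0.07)·175] / 5625 = -0.0008444
∂h/∂y = [75·(+0.07) − (-45)·(-0.25)] / 5625 = -0.001067
|∇h| = √(-0.0008444² + -0.001067²) = 0.001361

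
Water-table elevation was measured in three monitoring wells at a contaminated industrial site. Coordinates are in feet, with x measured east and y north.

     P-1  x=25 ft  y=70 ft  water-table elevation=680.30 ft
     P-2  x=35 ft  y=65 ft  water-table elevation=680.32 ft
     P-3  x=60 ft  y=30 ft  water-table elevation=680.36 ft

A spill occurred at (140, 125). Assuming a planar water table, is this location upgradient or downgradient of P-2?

With h = a·x + b·y + c and P-1 as origin, the differences give:
  10·a + (-5)·b = +0.02
  35·a + (-40)·b = +0.06
Eliminate b (×(-40) and ×(-5), subtract): -225·a = -0.500 → a = ∂h/∂x = +0.002222
Back-substitute: b = ∂h/∂y = +0.0004444.
Head at (140, 125) = 680.30 + (+0.002222)·(115) + (+0.0004444)·(55) = 680.58 ft.
That is higher than the 680.32 ft at P-2, so the point is upgradient.

upgradient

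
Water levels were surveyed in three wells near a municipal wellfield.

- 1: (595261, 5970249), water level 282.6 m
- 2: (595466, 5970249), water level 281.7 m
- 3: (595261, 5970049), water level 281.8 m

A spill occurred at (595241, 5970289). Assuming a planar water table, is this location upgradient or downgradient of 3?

upgradient

∂h/∂x = (281.7 − 282.6) / (595466 − 595261) = -0.004390
∂h/∂y = (281.8 − 282.6) / (5970049 − 5970249) = +0.004000
Head at (595241, 5970289) = 282.6 + (-0.004390)·(-20) + (+0.004000)·(40) = 282.85 m.
That is higher than the 281.8 m at 3, so the point is upgradient.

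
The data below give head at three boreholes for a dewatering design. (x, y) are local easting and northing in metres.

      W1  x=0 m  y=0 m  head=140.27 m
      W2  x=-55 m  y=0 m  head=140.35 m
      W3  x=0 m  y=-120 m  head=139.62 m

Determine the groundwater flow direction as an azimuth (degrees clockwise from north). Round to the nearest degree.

165°

∂h/∂x = (140.35 − 140.27) / (-55 − 0) = -0.001455
∂h/∂y = (139.62 − 140.27) / (-120 − 0) = +0.005417
Flow direction (−∇h) has components (+0.001455 E, -0.005417 N).
Azimuth = atan2(E, N) = atan2(+0.001455, -0.005417) = 165.0° ≈ 165°.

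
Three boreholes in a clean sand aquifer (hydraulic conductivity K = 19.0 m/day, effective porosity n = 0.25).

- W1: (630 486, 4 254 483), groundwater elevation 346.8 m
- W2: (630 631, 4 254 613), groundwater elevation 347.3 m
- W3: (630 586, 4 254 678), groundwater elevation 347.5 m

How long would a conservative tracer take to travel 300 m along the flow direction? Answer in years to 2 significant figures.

3.2 years

Differences from W1: to W2 (Δx, Δy, Δh) = (145, 130, +0.5); to W3 = (100, 195, +0.7).
Solve a·Δx + b·Δy = Δh: det = 145·195 − 100·130 = 15275.
∂h/∂x = [(+0.5)·195 − (+0.7)·130] / 15275 = +0.0004255
∂h/∂y = [145·(+0.7) − 100·(+0.5)] / 15275 = +0.003372
|∇h| = √(0.0004255² + 0.003372²) = 0.003399
Seepage velocity v = K·i/n = 19.0 × 0.003399 / 0.25 = 0.2583 m/day.
t = 300 / 0.2583 = 1161 days = 3.18 years.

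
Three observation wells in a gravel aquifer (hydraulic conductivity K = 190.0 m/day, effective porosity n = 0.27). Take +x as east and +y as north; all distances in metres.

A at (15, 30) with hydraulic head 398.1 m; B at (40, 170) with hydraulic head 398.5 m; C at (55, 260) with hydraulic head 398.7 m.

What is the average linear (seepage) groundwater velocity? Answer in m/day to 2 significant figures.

With h = a·x + b·y + c and A as origin, the differences give:
  25·a + 140·b = +0.4
  40·a + 230·b = +0.6
Eliminate b (×230 and ×140, subtract): 150·a = 8.00 → a = ∂h/∂x = +0.05333
Back-substitute: b = ∂h/∂y = -0.006667.
|∇h| = √(0.05333² + -0.006667²) = 0.05375
Seepage velocity v = K·i/n = 190.0 × 0.05375 / 0.27 = 37.82 m/day.

38 m/day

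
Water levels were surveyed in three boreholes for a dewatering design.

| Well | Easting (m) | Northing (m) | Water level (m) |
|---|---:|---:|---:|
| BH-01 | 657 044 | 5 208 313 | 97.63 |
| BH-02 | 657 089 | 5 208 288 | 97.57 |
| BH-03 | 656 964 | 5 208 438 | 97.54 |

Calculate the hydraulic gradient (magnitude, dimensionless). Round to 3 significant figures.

With h = a·x + b·y + c and BH-01 as origin, the differences give:
  45·a + (-25)·b = -0.06
  (-80)·a + 125·b = -0.09
Eliminate b (×125 and ×(-25), subtract): 3625·a = -9.750 → a = ∂h/∂x = -0.002690
Back-substitute: b = ∂h/∂y = -0.002441.
|∇h| = √(-0.002690² + -0.002441²) = 0.003632

0.00363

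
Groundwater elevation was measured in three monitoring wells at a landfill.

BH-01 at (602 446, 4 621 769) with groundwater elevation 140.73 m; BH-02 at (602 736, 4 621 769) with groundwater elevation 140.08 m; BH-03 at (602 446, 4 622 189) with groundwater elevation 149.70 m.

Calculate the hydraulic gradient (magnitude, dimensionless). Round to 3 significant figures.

0.0215

∂h/∂x = (140.08 − 140.73) / (602736 − 602446) = -0.002241
∂h/∂y = (149.70 − 140.73) / (4622189 − 4621769) = +0.02136
|∇h| = √(-0.002241² + 0.02136²) = 0.02148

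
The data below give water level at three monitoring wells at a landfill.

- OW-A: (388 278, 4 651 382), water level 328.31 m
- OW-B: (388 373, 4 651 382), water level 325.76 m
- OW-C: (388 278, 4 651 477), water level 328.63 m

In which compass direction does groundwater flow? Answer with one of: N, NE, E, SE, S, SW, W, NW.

∂h/∂x = (325.76 − 328.31) / (388373 − 388278) = -0.02684
∂h/∂y = (328.63 − 328.31) / (4651477 − 4651382) = +0.003368
Flow = −∇h = (+0.02684 east, -0.003368 north), which points east.

E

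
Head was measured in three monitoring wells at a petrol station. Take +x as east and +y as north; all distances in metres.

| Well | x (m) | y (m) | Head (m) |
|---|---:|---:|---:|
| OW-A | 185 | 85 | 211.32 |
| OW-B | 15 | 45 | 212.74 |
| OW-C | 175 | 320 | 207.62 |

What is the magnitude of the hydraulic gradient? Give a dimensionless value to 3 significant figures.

0.0166

Differences from OW-A: to OW-B (Δx, Δy, Δh) = (-170, -40, +1.42); to OW-C = (-10, 235, -3.70).
Determinant of the coordinate differences = (-170)·235 − (-10)·(-40) = -40350.
∂h/∂x = [(+1.42)·235 − (-3.70)·(-40)] / -40350 = -0.004602
∂h/∂y = [(-170)·(-3.70) − (-10)·(+1.42)] / -40350 = -0.01594
|∇h| = √(-0.004602² + -0.01594²) = 0.01659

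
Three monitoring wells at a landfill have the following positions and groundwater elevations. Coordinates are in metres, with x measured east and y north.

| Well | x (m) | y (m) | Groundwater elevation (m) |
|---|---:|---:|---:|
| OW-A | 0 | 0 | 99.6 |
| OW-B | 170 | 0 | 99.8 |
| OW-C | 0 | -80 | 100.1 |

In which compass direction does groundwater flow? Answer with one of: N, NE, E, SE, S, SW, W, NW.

∂h/∂x = (99.8 − 99.6) / (170 − 0) = +0.001176
∂h/∂y = (100.1 − 99.6) / (-80 − 0) = -0.006250
Flow = −∇h = (-0.001176 east, +0.006250 north), which points north.

N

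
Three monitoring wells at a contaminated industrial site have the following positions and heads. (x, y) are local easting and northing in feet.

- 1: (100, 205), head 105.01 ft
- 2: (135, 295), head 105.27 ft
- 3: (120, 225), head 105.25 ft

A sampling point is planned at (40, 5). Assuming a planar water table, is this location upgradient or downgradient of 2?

downgradient

Differences from 1: to 2 (Δx, Δy, Δh) = (35, 90, +0.26); to 3 = (20, 20, +0.24).
Solve a·Δx + b·Δy = Δh: det = 35·20 − 20·90 = -1100.
∂h/∂x = [(+0.26)·20 − (+0.24)·90] / -1100 = +0.01491
∂h/∂y = [35·(+0.24) − 20·(+0.26)] / -1100 = -0.002909
Head at (40, 5) = 105.01 + (+0.01491)·(-60) + (-0.002909)·(-200) = 104.70 ft.
That is lower than the 105.27 ft at 2, so the point is downgradient.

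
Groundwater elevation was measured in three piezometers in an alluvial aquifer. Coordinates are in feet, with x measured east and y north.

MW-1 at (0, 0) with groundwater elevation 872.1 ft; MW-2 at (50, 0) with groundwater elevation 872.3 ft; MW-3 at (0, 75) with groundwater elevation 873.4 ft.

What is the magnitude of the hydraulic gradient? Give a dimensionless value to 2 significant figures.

∂h/∂x = (872.3 − 872.1) / (50 − 0) = +0.004000
∂h/∂y = (873.4 − 872.1) / (75 − 0) = +0.01733
|∇h| = √(0.004000² + 0.01733²) = 0.01779

0.018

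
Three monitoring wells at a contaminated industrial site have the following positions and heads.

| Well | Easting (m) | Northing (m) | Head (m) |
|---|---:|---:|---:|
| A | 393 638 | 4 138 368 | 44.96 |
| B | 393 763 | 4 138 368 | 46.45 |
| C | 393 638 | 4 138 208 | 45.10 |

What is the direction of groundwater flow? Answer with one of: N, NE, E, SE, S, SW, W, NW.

∂h/∂x = (46.45 − 44.96) / (393763 − 393638) = +0.01192
∂h/∂y = (45.10 − 44.96) / (4138208 − 4138368) = -0.0008750
Flow = −∇h = (-0.01192 east, +0.0008750 north), which points west.

W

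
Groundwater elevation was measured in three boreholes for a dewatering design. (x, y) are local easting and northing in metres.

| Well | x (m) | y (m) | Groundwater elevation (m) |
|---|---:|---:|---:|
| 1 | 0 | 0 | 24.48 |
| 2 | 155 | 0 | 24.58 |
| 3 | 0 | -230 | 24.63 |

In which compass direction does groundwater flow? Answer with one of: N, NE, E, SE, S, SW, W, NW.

∂h/∂x = (24.58 − 24.48) / (155 − 0) = +0.0006452
∂h/∂y = (24.63 − 24.48) / (-230 − 0) = -0.0006522
Flow = −∇h = (-0.0006452 east, +0.0006522 north), which points northwest.

NW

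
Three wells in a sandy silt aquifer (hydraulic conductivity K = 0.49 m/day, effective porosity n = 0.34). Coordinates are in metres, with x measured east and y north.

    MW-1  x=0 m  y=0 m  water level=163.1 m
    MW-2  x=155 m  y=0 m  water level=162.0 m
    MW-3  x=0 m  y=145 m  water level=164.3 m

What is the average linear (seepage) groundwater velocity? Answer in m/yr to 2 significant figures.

∂h/∂x = (162.0 − 163.1) / (155 − 0) = -0.007097
∂h/∂y = (164.3 − 163.1) / (145 − 0) = +0.008276
|∇h| = √(-0.007097² + 0.008276²) = 0.0109
Seepage velocity v = K·i/n = 0.49 × 0.0109 / 0.34 = 0.01571 m/day = 5.738 m/yr.

5.7 m/yr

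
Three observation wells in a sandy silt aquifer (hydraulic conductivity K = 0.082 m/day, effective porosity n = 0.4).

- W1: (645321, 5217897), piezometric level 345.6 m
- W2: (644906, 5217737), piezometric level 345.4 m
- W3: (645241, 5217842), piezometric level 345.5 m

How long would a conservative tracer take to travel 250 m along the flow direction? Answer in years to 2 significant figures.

Differences from W1: to W2 (Δx, Δy, Δh) = (-415, -160, -0.2); to W3 = (-80, -55, -0.1).
Solve a·Δx + b·Δy = Δh: det = (-415)·(-55) − (-80)·(-160) = 10025.
∂h/∂x = [(-0.2)·(-55) − (-0.1)·(-160)] / 10025 = -0.0004988
∂h/∂y = [(-415)·(-0.1) − (-80)·(-0.2)] / 10025 = +0.002544
|∇h| = √(-0.0004988² + 0.002544²) = 0.002592
Seepage velocity v = K·i/n = 0.082 × 0.002592 / 0.4 = 0.0005314 m/day.
t = 250 / 0.0005314 = 4.705e+05 days = 1.29e+03 years.

1300 years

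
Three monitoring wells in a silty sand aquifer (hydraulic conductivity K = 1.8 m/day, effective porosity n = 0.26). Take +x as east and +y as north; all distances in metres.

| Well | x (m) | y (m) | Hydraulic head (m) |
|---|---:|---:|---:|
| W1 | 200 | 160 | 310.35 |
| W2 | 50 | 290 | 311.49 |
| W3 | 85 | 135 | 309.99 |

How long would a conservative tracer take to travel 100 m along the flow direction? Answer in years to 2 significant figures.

4.0 years

Differences from W1: to W2 (Δx, Δy, Δh) = (-150, 130, +1.14); to W3 = (-115, -25, -0.36).
Solve a·Δx + b·Δy = Δh: det = (-150)·(-25) − (-115)·130 = 18700.
∂h/∂x = [(+1.14)·(-25) − (-0.36)·130] / 18700 = +0.0009786
∂h/∂y = [(-150)·(-0.36) − (-115)·(+1.14)] / 18700 = +0.009898
|∇h| = √(0.0009786² + 0.009898²) = 0.009946
Seepage velocity v = K·i/n = 1.8 × 0.009946 / 0.26 = 0.06886 m/day.
t = 100 / 0.06886 = 1452 days = 3.98 years.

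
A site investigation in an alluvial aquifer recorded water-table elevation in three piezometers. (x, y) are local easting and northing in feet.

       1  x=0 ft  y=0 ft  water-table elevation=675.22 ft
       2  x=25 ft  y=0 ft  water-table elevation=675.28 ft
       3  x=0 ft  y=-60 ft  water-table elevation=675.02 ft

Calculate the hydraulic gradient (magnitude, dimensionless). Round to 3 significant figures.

∂h/∂x = (675.28 − 675.22) / (25 − 0) = +0.002400
∂h/∂y = (675.02 − 675.22) / (-60 − 0) = +0.003333
|∇h| = √(0.002400² + 0.003333²) = 0.004107

0.00411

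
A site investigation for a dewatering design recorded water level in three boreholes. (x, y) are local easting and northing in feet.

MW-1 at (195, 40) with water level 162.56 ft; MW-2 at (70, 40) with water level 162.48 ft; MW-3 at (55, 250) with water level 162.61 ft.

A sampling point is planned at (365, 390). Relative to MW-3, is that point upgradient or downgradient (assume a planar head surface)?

Taking MW-1 as reference: MW-2−MW-1 = (-125, 0, -0.08); MW-3−MW-1 = (-140, 210, +0.05).
Solve a·Δx + b·Δy = Δh: det = (-125)·210 − (-140)·0 = -26250.
∂h/∂x = [(-0.08)·210 − (+0.05)·0] / -26250 = +0.0006400
∂h/∂y = [(-125)·(+0.05) − (-140)·(-0.08)] / -26250 = +0.0006648
Head at (365, 390) = 162.56 + (+0.0006400)·(170) + (+0.0006648)·(350) = 162.90 ft.
That is higher than the 162.61 ft at MW-3, so the point is upgradient.

upgradient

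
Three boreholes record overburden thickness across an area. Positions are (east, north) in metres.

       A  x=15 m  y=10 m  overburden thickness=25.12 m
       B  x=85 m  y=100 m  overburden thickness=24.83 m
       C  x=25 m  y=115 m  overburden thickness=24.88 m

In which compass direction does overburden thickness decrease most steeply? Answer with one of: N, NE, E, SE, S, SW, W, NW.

With d = a·x + b·y + c and A as origin, the differences give:
  70·a + 90·b = -0.29
  10·a + 105·b = -0.24
Eliminate b (×105 and ×90, subtract): 6450·a = -8.850 → a = ∂d/∂x = -0.001372
Back-substitute: b = ∂d/∂y = -0.002155.
Steepest decrease is along −∇f = (+0.001372 E, +0.002155 N) → northeast.

NE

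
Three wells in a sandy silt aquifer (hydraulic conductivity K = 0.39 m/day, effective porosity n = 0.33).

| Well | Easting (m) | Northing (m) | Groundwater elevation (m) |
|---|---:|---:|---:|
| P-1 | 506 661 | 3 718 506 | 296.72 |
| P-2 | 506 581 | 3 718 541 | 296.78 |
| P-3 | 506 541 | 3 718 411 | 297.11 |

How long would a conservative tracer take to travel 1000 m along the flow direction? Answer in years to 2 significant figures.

Taking P-1 as reference: P-2−P-1 = (-80, 35, +0.06); P-3−P-1 = (-120, -95, +0.39).
Determinant of the coordinate differences = (-80)·(-95) − (-120)·35 = 11800.
∂h/∂x = [(+0.06)·(-95) − (+0.39)·35] / 11800 = -0.001640
∂h/∂y = [(-80)·(+0.39) − (-120)·(+0.06)] / 11800 = -0.002034
|∇h| = √(-0.001640² + -0.002034²) = 0.002613
Seepage velocity v = K·i/n = 0.39 × 0.002613 / 0.33 = 0.003088 m/day.
t = 1000 / 0.003088 = 3.238e+05 days = 887 years.

890 years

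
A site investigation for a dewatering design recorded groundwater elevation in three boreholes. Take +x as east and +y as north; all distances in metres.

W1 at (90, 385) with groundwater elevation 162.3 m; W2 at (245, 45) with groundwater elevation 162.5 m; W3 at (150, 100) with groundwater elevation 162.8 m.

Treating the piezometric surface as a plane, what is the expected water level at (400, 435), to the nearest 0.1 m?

160.7 m

Differences from W1: to W2 (Δx, Δy, Δh) = (155, -340, +0.2); to W3 = (60, -285, +0.5).
Determinant of the coordinate differences = 155·(-285) − 60·(-340) = -23775.
∂h/∂x = [(+0.2)·(-285) − (+0.5)·(-340)] / -23775 = -0.004753
∂h/∂y = [155·(+0.5) − 60·(+0.2)] / -23775 = -0.002755
h(400, 435) = 162.3 + (-0.004753)·(310) + (-0.002755)·(50) = 162.3 -1.473 -0.138 = 160.689 m.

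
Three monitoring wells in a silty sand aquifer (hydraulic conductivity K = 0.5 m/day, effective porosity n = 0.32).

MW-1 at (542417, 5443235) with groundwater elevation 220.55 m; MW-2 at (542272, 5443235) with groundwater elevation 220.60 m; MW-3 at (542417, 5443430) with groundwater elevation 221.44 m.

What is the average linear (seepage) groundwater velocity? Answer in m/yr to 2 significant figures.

2.6 m/yr

∂h/∂x = (220.60 − 220.55) / (542272 − 542417) = -0.0003448
∂h/∂y = (221.44 − 220.55) / (5443430 − 5443235) = +0.004564
|∇h| = √(-0.0003448² + 0.004564²) = 0.004577
Seepage velocity v = K·i/n = 0.5 × 0.004577 / 0.32 = 0.007152 m/day = 2.612 m/yr.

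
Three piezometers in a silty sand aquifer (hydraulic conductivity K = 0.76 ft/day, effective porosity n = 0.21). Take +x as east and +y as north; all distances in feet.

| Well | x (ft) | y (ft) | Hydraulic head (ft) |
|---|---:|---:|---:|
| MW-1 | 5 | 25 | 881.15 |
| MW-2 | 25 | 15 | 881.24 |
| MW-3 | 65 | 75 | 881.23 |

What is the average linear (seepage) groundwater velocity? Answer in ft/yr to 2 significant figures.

Taking MW-1 as reference: MW-2−MW-1 = (20, -10, +0.09); MW-3−MW-1 = (60, 50, +0.08).
Determinant of the coordinate differences = 20·50 − 60·(-10) = 1600.
∂h/∂x = [(+0.09)·50 − (+0.08)·(-10)] / 1600 = +0.003313
∂h/∂y = [20·(+0.08) − 60·(+0.09)] / 1600 = -0.002375
|∇h| = √(0.003313² + -0.002375²) = 0.004076
Seepage velocity v = K·i/n = 0.76 × 0.004076 / 0.21 = 0.01475 ft/day = 5.387 ft/yr.

5.4 ft/yr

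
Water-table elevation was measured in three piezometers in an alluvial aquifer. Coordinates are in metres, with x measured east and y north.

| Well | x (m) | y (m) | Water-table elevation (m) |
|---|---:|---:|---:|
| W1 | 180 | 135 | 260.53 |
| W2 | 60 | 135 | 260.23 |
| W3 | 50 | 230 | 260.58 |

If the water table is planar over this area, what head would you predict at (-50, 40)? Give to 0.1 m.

Three-point gradient (reference W1): Δ to W2 = (-120, 0, -0.30), Δ to W3 = (-130, 95, +0.05).
∂h/∂x = +0.002500, ∂h/∂y = +0.003947 (det = -11400).
h(-50, 40) = 260.53 + (+0.002500)·(-230) + (+0.003947)·(-95) = 260.53 -0.575 -0.375 = 259.580 m.

259.6 m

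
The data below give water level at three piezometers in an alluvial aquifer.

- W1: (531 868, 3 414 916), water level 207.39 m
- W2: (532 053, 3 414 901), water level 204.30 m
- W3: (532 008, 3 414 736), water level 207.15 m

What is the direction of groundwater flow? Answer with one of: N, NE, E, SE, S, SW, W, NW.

NE

Three-point gradient (reference W1): Δ to W2 = (185, -15, -3.09), Δ to W3 = (140, -180, -0.24).
∂h/∂x = -0.01771, ∂h/∂y = -0.01244 (det = -31200).
Flow = −∇h = (+0.01771 east, +0.01244 north), which points northeast.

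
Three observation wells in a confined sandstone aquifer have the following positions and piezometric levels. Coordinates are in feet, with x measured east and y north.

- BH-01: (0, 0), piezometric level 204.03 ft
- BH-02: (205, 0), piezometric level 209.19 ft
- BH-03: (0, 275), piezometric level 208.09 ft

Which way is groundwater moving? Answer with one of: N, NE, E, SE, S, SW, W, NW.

∂h/∂x = (209.19 − 204.03) / (205 − 0) = +0.02517
∂h/∂y = (208.09 − 204.03) / (275 − 0) = +0.01476
Flow = −∇h = (-0.02517 east, -0.01476 north), which points southwest.

SW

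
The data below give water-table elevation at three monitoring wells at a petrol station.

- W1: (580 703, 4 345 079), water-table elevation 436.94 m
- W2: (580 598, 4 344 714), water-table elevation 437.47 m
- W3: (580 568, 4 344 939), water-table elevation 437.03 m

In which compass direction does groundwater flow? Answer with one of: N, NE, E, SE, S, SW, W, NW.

NW

Three-point gradient (reference W1): Δ to W2 = (-105, -365, +0.53), Δ to W3 = (-135, -140, +0.09).
∂h/∂x = +0.001196, ∂h/∂y = -0.001796 (det = -34575).
Flow = −∇h = (-0.001196 east, +0.001796 north), which points northwest.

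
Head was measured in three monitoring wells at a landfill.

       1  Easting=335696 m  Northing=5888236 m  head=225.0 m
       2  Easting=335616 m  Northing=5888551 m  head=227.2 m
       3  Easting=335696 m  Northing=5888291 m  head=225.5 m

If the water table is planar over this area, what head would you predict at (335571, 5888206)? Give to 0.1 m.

223.7 m

Differences from 1: to 2 (Δx, Δy, Δh) = (-80, 315, +2.2); to 3 = (0, 55, +0.5).
Determinant of the coordinate differences = (-80)·55 − 0·315 = -4400.
∂h/∂x = [(+2.2)·55 − (+0.5)·315] / -4400 = +0.008295
∂h/∂y = [(-80)·(+0.5) − 0·(+2.2)] / -4400 = +0.009091
h(335571, 5888206) = 225.0 + (+0.008295)·(-125) + (+0.009091)·(-30) = 225.0 -1.037 -0.273 = 223.690 m.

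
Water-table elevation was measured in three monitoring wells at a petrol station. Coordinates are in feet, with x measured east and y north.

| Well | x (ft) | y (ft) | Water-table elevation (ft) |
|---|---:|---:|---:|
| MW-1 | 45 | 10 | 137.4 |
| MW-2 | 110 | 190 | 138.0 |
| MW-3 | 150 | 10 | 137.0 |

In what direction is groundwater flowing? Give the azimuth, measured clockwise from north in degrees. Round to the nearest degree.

141°

Differences from MW-1: to MW-2 (Δx, Δy, Δh) = (65, 180, +0.6); to MW-3 = (105, 0, -0.4).
Solve a·Δx + b·Δy = Δh: det = 65·0 − 105·180 = -18900.
∂h/∂x = [(+0.6)·0 − (-0.4)·180] / -18900 = -0.003810
∂h/∂y = [65·(-0.4) − 105·(+0.6)] / -18900 = +0.004709
Flow direction (−∇h) has components (+0.003810 E, -0.004709 N).
Azimuth = atan2(E, N) = atan2(+0.003810, -0.004709) = 141.0° ≈ 141°.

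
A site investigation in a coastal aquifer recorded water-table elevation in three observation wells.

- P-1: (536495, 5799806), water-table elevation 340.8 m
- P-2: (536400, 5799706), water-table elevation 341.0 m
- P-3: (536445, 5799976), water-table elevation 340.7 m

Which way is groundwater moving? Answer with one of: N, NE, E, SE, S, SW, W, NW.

With h = a·x + b·y + c and P-1 as origin, the differences give:
  (-95)·a + (-100)·b = +0.2
  (-50)·a + 170·b = -0.1
Eliminate b (×170 and ×(-100), subtract): -21150·a = 24.00 → a = ∂h/∂x = -0.001135
Back-substitute: b = ∂h/∂y = -0.0009220.
Flow = −∇h = (+0.001135 east, +0.0009220 north), which points northeast.

NE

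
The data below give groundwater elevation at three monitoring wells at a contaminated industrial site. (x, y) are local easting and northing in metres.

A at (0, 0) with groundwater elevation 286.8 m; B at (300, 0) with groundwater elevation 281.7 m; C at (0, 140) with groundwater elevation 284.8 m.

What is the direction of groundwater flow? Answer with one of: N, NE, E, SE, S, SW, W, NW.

∂h/∂x = (281.7 − 286.8) / (300 − 0) = -0.01700
∂h/∂y = (284.8 − 286.8) / (140 − 0) = -0.01429
Flow = −∇h = (+0.01700 east, +0.01429 north), which points northeast.

NE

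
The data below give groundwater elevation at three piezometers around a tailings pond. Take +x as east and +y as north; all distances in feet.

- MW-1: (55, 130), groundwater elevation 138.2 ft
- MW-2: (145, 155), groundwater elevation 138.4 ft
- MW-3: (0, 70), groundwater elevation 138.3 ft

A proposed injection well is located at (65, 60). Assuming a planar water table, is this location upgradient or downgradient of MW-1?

Differences from MW-1: to MW-2 (Δx, Δy, Δh) = (90, 25, +0.2); to MW-3 = (-55, -60, +0.1).
Determinant of the coordinate differences = 90·(-60) − (-55)·25 = -4025.
∂h/∂x = [(+0.2)·(-60) − (+0.1)·25] / -4025 = +0.003602
∂h/∂y = [90·(+0.1) − (-55)·(+0.2)] / -4025 = -0.004969
Head at (65, 60) = 138.2 + (+0.003602)·(10) + (-0.004969)·(-70) = 138.58 ft.
That is higher than the 138.2 ft at MW-1, so the point is upgradient.

upgradient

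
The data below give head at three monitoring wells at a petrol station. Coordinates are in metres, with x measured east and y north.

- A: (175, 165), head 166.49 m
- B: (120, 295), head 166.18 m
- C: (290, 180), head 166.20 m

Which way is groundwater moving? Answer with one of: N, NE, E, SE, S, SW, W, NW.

Differences from A: to B (Δx, Δy, Δh) = (-55, 130, -0.31); to C = (115, 15, -0.29).
Determinant of the coordinate differences = (-55)·15 − 115·130 = -15775.
∂h/∂x = [(-0.31)·15 − (-0.29)·130] / -15775 = -0.002095
∂h/∂y = [(-55)·(-0.29) − 115·(-0.31)] / -15775 = -0.003271
Flow = −∇h = (+0.002095 east, +0.003271 north), which points northeast.

NE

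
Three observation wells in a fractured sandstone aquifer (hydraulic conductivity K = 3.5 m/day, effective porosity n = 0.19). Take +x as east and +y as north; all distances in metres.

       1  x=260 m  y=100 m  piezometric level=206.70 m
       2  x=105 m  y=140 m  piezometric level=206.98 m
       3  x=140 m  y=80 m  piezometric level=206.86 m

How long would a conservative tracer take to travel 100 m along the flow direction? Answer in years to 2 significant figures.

7.9 years

Taking 1 as reference: 2−1 = (-155, 40, +0.28); 3−1 = (-120, -20, +0.16).
Determinant of the coordinate differences = (-155)·(-20) − (-120)·40 = 7900.
∂h/∂x = [(+0.28)·(-20) − (+0.16)·40] / 7900 = -0.001519
∂h/∂y = [(-155)·(+0.16) − (-120)·(+0.28)] / 7900 = +0.001114
|∇h| = √(-0.001519² + 0.001114²) = 0.001884
Seepage velocity v = K·i/n = 3.5 × 0.001884 / 0.19 = 0.03471 m/day.
t = 100 / 0.03471 = 2881 days = 7.89 years.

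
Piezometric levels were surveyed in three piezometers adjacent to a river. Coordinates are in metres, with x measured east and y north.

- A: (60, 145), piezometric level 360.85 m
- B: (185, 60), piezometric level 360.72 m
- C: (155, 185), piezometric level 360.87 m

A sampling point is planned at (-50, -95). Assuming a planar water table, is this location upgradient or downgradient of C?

downgradient

Three-point gradient (reference A): Δ to B = (125, -85, -0.13), Δ to C = (95, 40, +0.02).
∂h/∂x = -0.0002677, ∂h/∂y = +0.001136 (det = 13075).
Head at (-50, -95) = 360.85 + (-0.0002677)·(-110) + (+0.001136)·(-240) = 360.61 m.
That is lower than the 360.87 m at C, so the point is downgradient.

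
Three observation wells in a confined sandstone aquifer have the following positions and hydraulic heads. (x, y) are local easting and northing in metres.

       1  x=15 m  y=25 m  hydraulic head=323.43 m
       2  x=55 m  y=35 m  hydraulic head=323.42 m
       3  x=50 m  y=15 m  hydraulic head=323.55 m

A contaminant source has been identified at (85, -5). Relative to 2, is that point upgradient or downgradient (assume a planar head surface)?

upgradient

Taking 1 as reference: 2−1 = (40, 10, -0.01); 3−1 = (35, -10, +0.12).
Solve a·Δx + b·Δy = Δh: det = 40·(-10) − 35·10 = -750.
∂h/∂x = [(-0.01)·(-10) − (+0.12)·10] / -750 = +0.001467
∂h/∂y = [40·(+0.12) − 35·(-0.01)] / -750 = -0.006867
Head at (85, -5) = 323.43 + (+0.001467)·(70) + (-0.006867)·(-30) = 323.74 m.
That is higher than the 323.42 m at 2, so the point is upgradient.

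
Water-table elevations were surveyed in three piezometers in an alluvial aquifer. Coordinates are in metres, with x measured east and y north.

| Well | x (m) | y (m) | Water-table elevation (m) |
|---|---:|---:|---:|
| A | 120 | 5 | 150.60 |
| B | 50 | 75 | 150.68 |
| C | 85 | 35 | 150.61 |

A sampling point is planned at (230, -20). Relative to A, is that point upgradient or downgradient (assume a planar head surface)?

With h = a·x + b·y + c and A as origin, the differences give:
  (-70)·a + 70·b = +0.08
  (-35)·a + 30·b = +0.01
Eliminate b (×30 and ×70, subtract): 350·a = 1.700 → a = ∂h/∂x = +0.004857
Back-substitute: b = ∂h/∂y = +0.006000.
Head at (230, -20) = 150.60 + (+0.004857)·(110) + (+0.006000)·(-25) = 150.98 m.
That is higher than the 150.60 m at A, so the point is upgradient.

upgradient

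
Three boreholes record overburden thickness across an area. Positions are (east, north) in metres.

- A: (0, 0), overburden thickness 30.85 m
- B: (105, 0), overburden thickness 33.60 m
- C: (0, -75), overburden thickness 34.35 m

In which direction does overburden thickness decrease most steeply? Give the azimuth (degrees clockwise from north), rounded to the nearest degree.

331°

∂d/∂x = (33.60 − 30.85) / (105 − 0) = +0.02619
∂d/∂y = (34.35 − 30.85) / (-75 − 0) = -0.04667
Steepest decrease is along −∇f: components (-0.02619 E, +0.04667 N).
Azimuth = atan2(-0.02619, +0.04667) = 330.7° ≈ 331°.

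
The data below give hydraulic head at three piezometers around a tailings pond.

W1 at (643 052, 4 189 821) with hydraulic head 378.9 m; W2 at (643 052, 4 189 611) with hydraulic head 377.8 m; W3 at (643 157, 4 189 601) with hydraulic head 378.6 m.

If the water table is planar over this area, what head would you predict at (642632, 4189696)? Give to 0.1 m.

Taking W1 as reference: W2−W1 = (0, -210, -1.1); W3−W1 = (105, -220, -0.3).
Determinant of the coordinate differences = 0·(-220) − 105·(-210) = 22050.
∂h/∂x = [(-1.1)·(-220) − (-0.3)·(-210)] / 22050 = +0.008118
∂h/∂y = [0·(-0.3) − 105·(-1.1)] / 22050 = +0.005238
h(642632, 4189696) = 378.9 + (+0.008118)·(-420) + (+0.005238)·(-125) = 378.9 -3.410 -0.655 = 374.836 m.

374.8 m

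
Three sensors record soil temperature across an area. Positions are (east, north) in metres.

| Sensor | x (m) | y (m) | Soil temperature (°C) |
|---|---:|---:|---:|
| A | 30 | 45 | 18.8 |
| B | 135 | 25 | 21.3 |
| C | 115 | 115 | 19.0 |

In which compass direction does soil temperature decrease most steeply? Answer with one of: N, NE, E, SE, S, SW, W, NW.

NW

Differences from A: to B (Δx, Δy, Δh) = (105, -20, +2.5); to C = (85, 70, +0.2).
Determinant of the coordinate differences = 105·70 − 85·(-20) = 9050.
∂T/∂x = [(+2.5)·70 − (+0.2)·(-20)] / 9050 = +0.01978
∂T/∂y = [105·(+0.2) − 85·(+2.5)] / 9050 = -0.02116
Steepest decrease is along −∇f = (-0.01978 E, +0.02116 N) → northwest.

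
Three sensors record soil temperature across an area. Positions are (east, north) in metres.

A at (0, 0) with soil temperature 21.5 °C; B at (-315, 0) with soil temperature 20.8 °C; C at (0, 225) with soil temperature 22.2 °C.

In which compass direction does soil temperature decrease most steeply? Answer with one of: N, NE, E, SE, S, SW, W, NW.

SW

∂T/∂x = (20.8 − 21.5) / (-315 − 0) = +0.002222
∂T/∂y = (22.2 − 21.5) / (225 − 0) = +0.003111
Steepest decrease is along −∇f = (-0.002222 E, -0.003111 N) → southwest.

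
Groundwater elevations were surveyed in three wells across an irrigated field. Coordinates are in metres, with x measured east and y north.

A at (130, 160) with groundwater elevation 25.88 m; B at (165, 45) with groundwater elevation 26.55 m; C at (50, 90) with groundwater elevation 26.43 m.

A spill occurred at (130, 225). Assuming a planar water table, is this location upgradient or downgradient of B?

With h = a·x + b·y + c and A as origin, the differences give:
  35·a + (-115)·b = +0.67
  (-80)·a + (-70)·b = +0.55
Eliminate b (×(-70) and ×(-115), subtract): -11650·a = 16.350 → a = ∂h/∂x = -0.001403
Back-substitute: b = ∂h/∂y = -0.006253.
Head at (130, 225) = 25.88 + (-0.001403)·(0) + (-0.006253)·(65) = 25.47 m.
That is lower than the 26.55 m at B, so the point is downgradient.

downgradient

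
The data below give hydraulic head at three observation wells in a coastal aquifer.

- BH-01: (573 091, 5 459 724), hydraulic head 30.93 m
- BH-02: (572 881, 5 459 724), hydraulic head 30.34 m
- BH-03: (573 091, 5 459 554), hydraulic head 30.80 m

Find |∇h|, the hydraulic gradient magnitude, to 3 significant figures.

0.00291

∂h/∂x = (30.34 − 30.93) / (572881 − 573091) = +0.002810
∂h/∂y = (30.80 − 30.93) / (5459554 − 5459724) = +0.0007647
|∇h| = √(0.002810² + 0.0007647²) = 0.002912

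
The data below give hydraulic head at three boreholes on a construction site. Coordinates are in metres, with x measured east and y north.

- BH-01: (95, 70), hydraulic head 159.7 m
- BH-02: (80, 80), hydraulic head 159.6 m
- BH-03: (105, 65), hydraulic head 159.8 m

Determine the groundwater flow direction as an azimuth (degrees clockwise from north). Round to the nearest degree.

225°

With h = a·x + b·y + c and BH-01 as origin, the differences give:
  (-15)·a + 10·b = -0.1
  10·a + (-5)·b = +0.1
Eliminate b (×(-5) and ×10, subtract): -25·a = -0.50 → a = ∂h/∂x = +0.02000
Back-substitute: b = ∂h/∂y = +0.02000.
Flow direction (−∇h) has components (-0.02000 E, -0.02000 N).
Azimuth = atan2(E, N) = atan2(-0.02000, -0.02000) = 225.0° ≈ 225°.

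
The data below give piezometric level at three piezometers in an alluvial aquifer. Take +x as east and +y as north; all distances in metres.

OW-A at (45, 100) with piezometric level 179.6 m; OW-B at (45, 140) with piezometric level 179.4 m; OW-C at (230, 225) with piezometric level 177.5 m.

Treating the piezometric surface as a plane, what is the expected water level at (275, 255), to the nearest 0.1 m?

177.0 m

Differences from OW-A: to OW-B (Δx, Δy, Δh) = (0, 40, -0.2); to OW-C = (185, 125, -2.1).
Solve a·Δx + b·Δy = Δh: det = 0·125 − 185·40 = -7400.
∂h/∂x = [(-0.2)·125 − (-2.1)·40] / -7400 = -0.007973
∂h/∂y = [0·(-2.1) − 185·(-0.2)] / -7400 = -0.005000
h(275, 255) = 179.6 + (-0.007973)·(230) + (-0.005000)·(155) = 179.6 -1.834 -0.775 = 176.991 m.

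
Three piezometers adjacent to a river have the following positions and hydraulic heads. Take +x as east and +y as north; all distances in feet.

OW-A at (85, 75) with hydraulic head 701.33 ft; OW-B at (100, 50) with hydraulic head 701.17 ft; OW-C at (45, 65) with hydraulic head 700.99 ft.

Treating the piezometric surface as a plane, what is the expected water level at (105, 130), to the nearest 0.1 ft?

702.0 ft

With h = a·x + b·y + c and OW-A as origin, the differences give:
  15·a + (-25)·b = -0.16
  (-40)·a + (-10)·b = -0.34
Eliminate b (×(-10) and ×(-25), subtract): -1150·a = -6.900 → a = ∂h/∂x = +0.006000
Back-substitute: b = ∂h/∂y = +0.01000.
h(105, 130) = 701.33 + (+0.006000)·(20) + (+0.01000)·(55) = 701.33 +0.120 +0.550 = 702.000 ft.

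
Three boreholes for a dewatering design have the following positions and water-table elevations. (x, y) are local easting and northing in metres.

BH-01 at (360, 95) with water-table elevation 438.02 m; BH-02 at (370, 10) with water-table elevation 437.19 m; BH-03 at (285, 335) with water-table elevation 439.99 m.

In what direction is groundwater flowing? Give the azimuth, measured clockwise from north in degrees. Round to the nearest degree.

217°

Taking BH-01 as reference: BH-02−BH-01 = (10, -85, -0.83); BH-03−BH-01 = (-75, 240, +1.97).
Solve a·Δx + b·Δy = Δh: det = 10·240 − (-75)·(-85) = -3975.
∂h/∂x = [(-0.83)·240 − (+1.97)·(-85)] / -3975 = +0.007987
∂h/∂y = [10·(+1.97) − (-75)·(-0.83)] / -3975 = +0.01070
Flow direction (−∇h) has components (-0.007987 E, -0.01070 N).
Azimuth = atan2(E, N) = atan2(-0.007987, -0.01070) = 216.7° ≈ 217°.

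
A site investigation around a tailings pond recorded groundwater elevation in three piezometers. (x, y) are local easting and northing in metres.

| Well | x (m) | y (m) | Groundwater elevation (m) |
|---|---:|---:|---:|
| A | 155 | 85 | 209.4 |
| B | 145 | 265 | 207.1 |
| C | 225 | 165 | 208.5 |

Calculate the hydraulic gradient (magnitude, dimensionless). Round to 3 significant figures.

0.0128

Taking A as reference: B−A = (-10, 180, -2.3); C−A = (70, 80, -0.9).
Solve a·Δx + b·Δy = Δh: det = (-10)·80 − 70·180 = -13400.
∂h/∂x = [(-2.3)·80 − (-0.9)·180] / -13400 = +0.001642
∂h/∂y = [(-10)·(-0.9) − 70·(-2.3)] / -13400 = -0.01269
|∇h| = √(0.001642² + -0.01269²) = 0.0128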